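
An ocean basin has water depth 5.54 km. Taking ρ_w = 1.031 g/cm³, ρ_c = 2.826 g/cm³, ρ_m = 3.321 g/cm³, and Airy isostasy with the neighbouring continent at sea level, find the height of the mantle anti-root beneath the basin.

Balancing pressure at the compensation depth: replacing crust with seawater at the top is compensated by replacing crust with mantle at the base: d (ρ_c − ρ_w) = a (ρ_m − ρ_c).
a = d (ρ_c − ρ_w)/(ρ_m − ρ_c) = 5.54 km × 1.795/0.495 = 20.1 km.

20.1 km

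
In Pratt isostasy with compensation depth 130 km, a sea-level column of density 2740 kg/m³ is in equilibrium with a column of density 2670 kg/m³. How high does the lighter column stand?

ρ_ref D = ρ (D + h) → h = D (ρ_ref − ρ)/ρ.
h = 130 km × (2740 − 2670)/2670 = 3.41 km.

3.41 km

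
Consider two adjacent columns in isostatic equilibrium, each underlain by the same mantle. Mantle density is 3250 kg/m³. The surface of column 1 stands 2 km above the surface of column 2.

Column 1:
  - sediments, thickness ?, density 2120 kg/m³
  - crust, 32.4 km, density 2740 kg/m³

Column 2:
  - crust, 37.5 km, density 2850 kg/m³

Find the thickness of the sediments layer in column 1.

4.4 km

Take the compensation level at the base of the deeper column (depth z_c below the surface of column 1) and equate Σ ρ_i t_i down to z_c; mantle fills any gap and the z_c terms cancel.
Column 1: x×2120 + 32.4×2740 + (z_c − 32.4 − x)×3250
Column 2: 2×0 + 37.5×2850 + (z_c − 2 − 37.5)×3250
The z_c×3250 term appears on both sides and cancels. Collect the known terms of each column as K = Σ(ρt)_known − 3250 × (depth of known layers): K_1 = 88776 − 3250×32.4 = −16524; K_2 = 106875 − 3250×(2 + 37.5) = −21500.
Balance: K_1 − x×(3250 − 2120) = K_2, so x = (K_1 − K_2)/(3250 − 2120) = 4976/1130 = 4.4 km.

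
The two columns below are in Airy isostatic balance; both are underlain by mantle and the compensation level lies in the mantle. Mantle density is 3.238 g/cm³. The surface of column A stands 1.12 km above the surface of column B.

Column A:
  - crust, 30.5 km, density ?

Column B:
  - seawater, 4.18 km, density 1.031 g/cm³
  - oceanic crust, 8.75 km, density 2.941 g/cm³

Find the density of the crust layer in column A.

Take the compensation level at the base of the deeper column (depth z_c below the surface of column A) and equate Σ ρ_i t_i down to z_c; mantle fills any gap and the z_c terms cancel.
Column A: 30.5×ρ + (z_c − 30.5)×3.238
Column B: 1.12×0 + 4.18×1.031 + 8.75×2.941 + (z_c − 1.12 − 12.93)×3.238
The z_c×3.238 term appears on both sides and cancels. Collect the known terms of each column as K = Σ(ρt)_known − 3.238 × (depth of known layers): K_A = 0 − 3.238×30.5 = −98.759; K_B = 30.04333 − 3.238×(1.12 + 12.93) = −15.45057.
Balance: K_A + 30.5×ρ = K_B, so ρ = (K_B − K_A)/30.5 = 83.3084/30.5 = 2.73 g/cm³.

2.73 g/cm³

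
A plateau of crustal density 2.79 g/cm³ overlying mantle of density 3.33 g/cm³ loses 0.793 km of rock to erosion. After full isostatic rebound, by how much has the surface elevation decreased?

0.129 km

Rebound u = e ρ_c/ρ_m = 0.793 km × 2.79/3.33 = 0.6644 km.
Net surface drop = e − u = 0.793 km − 0.6644 km = e (ρ_m − ρ_c)/ρ_m = 0.129 km.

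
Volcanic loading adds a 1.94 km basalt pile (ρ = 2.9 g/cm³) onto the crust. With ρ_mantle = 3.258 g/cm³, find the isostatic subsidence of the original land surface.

1.73 km

Subaerial loading: s = t ρ_load / ρ_m.
s = 1.94 km × 2.9/3.258 = 1.73 km.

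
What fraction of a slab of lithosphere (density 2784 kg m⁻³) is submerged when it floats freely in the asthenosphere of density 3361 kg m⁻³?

0.828

Submerged fraction = ρ_obj/ρ_fluid = 2784/3361 = 0.828.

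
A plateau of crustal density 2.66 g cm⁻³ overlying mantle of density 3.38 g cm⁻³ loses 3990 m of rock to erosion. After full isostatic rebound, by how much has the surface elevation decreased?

Rebound u = e ρ_c/ρ_m = 3990 m × 2.66/3.38 = 3140 m.
Net surface drop = e − u = 3990 m − 3140 m = e (ρ_m − ρ_c)/ρ_m = 850 m.

850 m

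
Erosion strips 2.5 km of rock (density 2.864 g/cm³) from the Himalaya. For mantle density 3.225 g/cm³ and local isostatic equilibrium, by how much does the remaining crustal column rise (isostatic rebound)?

2.22 km

Unloading: uplift u = e ρ_c/ρ_m = 2.5 km × 2.864/3.225 = 2.22 km.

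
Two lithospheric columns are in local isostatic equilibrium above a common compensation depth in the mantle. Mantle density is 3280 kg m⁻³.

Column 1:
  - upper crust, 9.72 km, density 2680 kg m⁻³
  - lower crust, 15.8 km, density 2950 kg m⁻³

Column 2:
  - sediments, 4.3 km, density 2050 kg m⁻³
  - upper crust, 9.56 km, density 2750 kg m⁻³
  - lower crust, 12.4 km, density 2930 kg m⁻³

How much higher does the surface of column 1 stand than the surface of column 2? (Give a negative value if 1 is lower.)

For any compensation level in the mantle, the mantle terms cancel and isostasy reduces to e = (Σt_1 − Σt_2) − (Σ(ρt)_1 − Σ(ρt)_2) / ρ_m.
Σt_1 = 25.52 km; Σt_2 = 26.26 km; Σ(ρt)_1 = 72659.6; Σ(ρt)_2 = 71437 (in km·kg m⁻³).
e = (25.52 − 26.26) − (72659.6 − 71437) / 3280 = −1.11 km.

−1.11 km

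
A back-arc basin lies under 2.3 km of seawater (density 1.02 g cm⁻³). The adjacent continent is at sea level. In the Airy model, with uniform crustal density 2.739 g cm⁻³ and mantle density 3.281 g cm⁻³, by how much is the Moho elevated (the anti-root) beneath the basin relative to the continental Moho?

7.29 km

By Archimedes' principle applied to the lithosphere: replacing crust with seawater at the top is compensated by replacing crust with mantle at the base: d (ρ_c − ρ_w) = a (ρ_m − ρ_c).
a = d (ρ_c − ρ_w)/(ρ_m − ρ_c) = 2.3 km × 1.719/0.542 = 7.29 km.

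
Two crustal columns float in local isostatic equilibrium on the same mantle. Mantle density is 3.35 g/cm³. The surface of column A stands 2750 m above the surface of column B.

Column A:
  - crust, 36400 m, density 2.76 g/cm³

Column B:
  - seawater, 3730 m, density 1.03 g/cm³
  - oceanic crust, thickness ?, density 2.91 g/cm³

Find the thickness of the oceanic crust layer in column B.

Take the compensation level at the base of the deeper column (depth z_c below the surface of column A) and equate Σ ρ_i t_i down to z_c; mantle fills any gap and the z_c terms cancel.
Column A: 36400×2.76 + (z_c − 36400)×3.35
Column B: 2750×0 + 3730×1.03 + x×2.91 + (z_c − 2750 − 3730 − x)×3.35
The z_c×3.35 term appears on both sides and cancels. Collect the known terms of each column as K = Σ(ρt)_known − 3.35 × (depth of known layers): K_A = 100464 − 3.35×36400 = −21476; K_B = 3841.9 − 3.35×(2750 + 3730) = −17866.1.
Balance: K_A = K_B − x×(3.35 − 2.91), so x = (K_B − K_A)/(3.35 − 2.91) = 3609.9/0.44 = 8200 m.

8200 m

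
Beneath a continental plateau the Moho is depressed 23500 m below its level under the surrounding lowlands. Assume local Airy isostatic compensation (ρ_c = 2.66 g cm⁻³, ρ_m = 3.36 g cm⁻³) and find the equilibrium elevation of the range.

6180 m

Equating mass per unit area of the two columns: ρ_c h = (ρ_m − ρ_c) r.
h = r (ρ_m − ρ_c) / ρ_c = 23500 m × (3.36 − 2.66) / 2.66 = 6180 m.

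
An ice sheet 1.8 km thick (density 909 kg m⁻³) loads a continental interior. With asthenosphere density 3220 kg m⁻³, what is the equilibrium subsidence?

Isostatic balance requires: the ice load ρ_ice t is balanced by mantle displaced below, ρ_m s.
s = t ρ_ice / ρ_m = 1.8 km × 909/3220 = 0.508 km.

0.508 km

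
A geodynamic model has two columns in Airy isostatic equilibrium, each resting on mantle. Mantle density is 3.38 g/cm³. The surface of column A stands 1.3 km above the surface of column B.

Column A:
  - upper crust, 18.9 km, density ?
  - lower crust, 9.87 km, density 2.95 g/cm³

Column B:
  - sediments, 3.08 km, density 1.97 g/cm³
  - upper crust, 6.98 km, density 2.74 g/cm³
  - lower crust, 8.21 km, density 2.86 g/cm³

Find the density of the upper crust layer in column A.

2.68 g/cm³

Take the compensation level at the base of the deeper column (depth z_c below the surface of column A) and equate Σ ρ_i t_i down to z_c; mantle fills any gap and the z_c terms cancel.
Column A: 18.9×ρ + 9.87×2.95 + (z_c − 28.77)×3.38
Column B: 1.3×0 + 3.08×1.97 + 6.98×2.74 + 8.21×2.86 + (z_c − 1.3 − 18.27)×3.38
The z_c×3.38 term appears on both sides and cancels. Collect the known terms of each column as K = Σ(ρt)_known − 3.38 × (depth of known layers): K_A = 29.1165 − 3.38×28.77 = −68.1261; K_B = 48.6734 − 3.38×(1.3 + 18.27) = −17.4732.
Balance: K_A + 18.9×ρ = K_B, so ρ = (K_B − K_A)/18.9 = 50.6529/18.9 = 2.68 g/cm³.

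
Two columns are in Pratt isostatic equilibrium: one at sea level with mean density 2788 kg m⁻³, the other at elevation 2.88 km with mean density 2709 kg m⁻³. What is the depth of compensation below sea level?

98.8 km

ρ_ref D = ρ (D + h) → D (ρ_ref − ρ) = ρ h.
D = ρ h/(ρ_ref − ρ) = 2709 × 2.88 km/(2788 − 2709) = 98.8 km.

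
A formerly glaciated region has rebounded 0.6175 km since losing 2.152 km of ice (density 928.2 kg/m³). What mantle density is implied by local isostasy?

3230 kg/m³

ρ_m = ρ_ice t / u = 928.2 × 2.152 km/0.6175 km = 3230 kg/m³.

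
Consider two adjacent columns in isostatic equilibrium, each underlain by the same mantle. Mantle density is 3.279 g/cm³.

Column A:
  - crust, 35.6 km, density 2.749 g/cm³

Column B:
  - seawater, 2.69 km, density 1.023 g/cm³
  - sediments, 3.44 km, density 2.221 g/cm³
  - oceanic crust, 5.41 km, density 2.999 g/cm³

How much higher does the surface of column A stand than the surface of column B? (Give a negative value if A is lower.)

For any compensation level in the mantle, the mantle terms cancel and isostasy reduces to e = (Σt_A − Σt_B) − (Σ(ρt)_A − Σ(ρt)_B) / ρ_m.
Σt_A = 35.6 km; Σt_B = 11.54 km; Σ(ρt)_A = 97.8644; Σ(ρt)_B = 26.6167 (in km·g/cm³).
e = (35.6 − 11.54) − (97.8644 − 26.6167) / 3.279 = 2.33 km.

2.33 km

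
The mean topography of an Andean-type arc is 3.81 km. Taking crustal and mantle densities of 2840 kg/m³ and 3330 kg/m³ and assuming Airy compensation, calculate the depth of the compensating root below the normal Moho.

22.1 km

Equating mass per unit area of the two columns: the weight of the topography is balanced by the buoyancy of the root, ρ_c h = (ρ_m − ρ_c) r.
r = h · ρ_c / (ρ_m − ρ_c) = 3.81 km × 2840 / (3330 − 2840) = 22.1 km.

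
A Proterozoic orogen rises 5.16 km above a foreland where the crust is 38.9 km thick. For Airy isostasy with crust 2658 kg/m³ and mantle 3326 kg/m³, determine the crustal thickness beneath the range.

Root depth r = h ρ_c / (ρ_m − ρ_c) = 5.16 km × 2658 / 668 = 20.53 km.
Total thickness = T + h + r = 38.9 km + 5.16 km + 20.53 km = 64.6 km.

64.6 km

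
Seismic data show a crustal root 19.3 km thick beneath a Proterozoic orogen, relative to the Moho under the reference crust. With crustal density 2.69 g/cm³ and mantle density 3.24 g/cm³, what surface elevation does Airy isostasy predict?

3.95 km

For local isostatic compensation: ρ_c h = (ρ_m − ρ_c) r.
h = r (ρ_m − ρ_c) / ρ_c = 19.3 km × (3.24 − 2.69) / 2.69 = 3.95 km.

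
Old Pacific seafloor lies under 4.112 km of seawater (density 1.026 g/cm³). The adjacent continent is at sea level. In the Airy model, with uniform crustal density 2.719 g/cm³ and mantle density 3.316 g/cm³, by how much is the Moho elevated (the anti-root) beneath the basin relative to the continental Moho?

11.7 km

Isostatic balance requires: replacing crust with seawater at the top is compensated by replacing crust with mantle at the base: d (ρ_c − ρ_w) = a (ρ_m − ρ_c).
a = d (ρ_c − ρ_w)/(ρ_m − ρ_c) = 4.112 km × 1.693/0.597 = 11.7 km.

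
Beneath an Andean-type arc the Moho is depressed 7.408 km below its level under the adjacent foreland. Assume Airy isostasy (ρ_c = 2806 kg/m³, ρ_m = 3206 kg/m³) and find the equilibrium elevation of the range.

Balancing pressure at the compensation depth: ρ_c h = (ρ_m − ρ_c) r.
h = r (ρ_m − ρ_c) / ρ_c = 7.408 km × (3206 − 2806) / 2806 = 1.06 km.

1.06 km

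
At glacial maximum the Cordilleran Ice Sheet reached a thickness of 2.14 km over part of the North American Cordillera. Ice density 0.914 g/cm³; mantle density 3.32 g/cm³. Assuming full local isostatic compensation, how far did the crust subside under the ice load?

0.589 km

In Airy isostatic equilibrium: the ice load ρ_ice t is balanced by mantle displaced below, ρ_m s.
s = t ρ_ice / ρ_m = 2.14 km × 0.914/3.32 = 0.589 km.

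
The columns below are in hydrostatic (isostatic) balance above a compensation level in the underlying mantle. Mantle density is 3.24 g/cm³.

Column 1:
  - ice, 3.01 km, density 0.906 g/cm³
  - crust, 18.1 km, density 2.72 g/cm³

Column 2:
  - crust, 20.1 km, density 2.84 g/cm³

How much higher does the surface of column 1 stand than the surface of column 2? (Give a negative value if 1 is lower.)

2.59 km

For any compensation level in the mantle, the mantle terms cancel and isostasy reduces to e = (Σt_1 − Σt_2) − (Σ(ρt)_1 − Σ(ρt)_2) / ρ_m.
Σt_1 = 21.11 km; Σt_2 = 20.1 km; Σ(ρt)_1 = 51.95906; Σ(ρt)_2 = 57.084 (in km·g/cm³).
e = (21.11 − 20.1) − (51.95906 − 57.084) / 3.24 = 2.59 km.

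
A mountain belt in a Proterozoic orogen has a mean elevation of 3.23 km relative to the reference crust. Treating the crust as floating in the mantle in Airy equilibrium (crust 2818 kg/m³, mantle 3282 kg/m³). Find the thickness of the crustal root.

19.6 km

By Archimedes' principle applied to the lithosphere: the weight of the topography is balanced by the buoyancy of the root, ρ_c h = (ρ_m − ρ_c) r.
r = h · ρ_c / (ρ_m − ρ_c) = 3.23 km × 2818 / (3282 − 2818) = 19.6 km.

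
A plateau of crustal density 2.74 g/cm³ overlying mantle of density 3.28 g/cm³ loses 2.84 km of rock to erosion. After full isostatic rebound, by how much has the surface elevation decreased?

0.468 km

Rebound u = e ρ_c/ρ_m = 2.84 km × 2.74/3.28 = 2.372 km.
Net surface drop = e − u = 2.84 km − 2.372 km = e (ρ_m − ρ_c)/ρ_m = 0.468 km.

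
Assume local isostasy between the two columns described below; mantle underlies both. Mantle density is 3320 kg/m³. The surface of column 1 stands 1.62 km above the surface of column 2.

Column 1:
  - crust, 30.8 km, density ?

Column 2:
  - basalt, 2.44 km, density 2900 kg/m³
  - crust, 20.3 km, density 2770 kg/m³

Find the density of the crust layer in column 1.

2750 kg/m³

Take the compensation level at the base of the deeper column (depth z_c below the surface of column 1) and equate Σ ρ_i t_i down to z_c; mantle fills any gap and the z_c terms cancel.
Column 1: 30.8×ρ + (z_c − 30.8)×3320
Column 2: 1.62×0 + 2.44×2900 + 20.3×2770 + (z_c − 1.62 − 22.74)×3320
The z_c×3320 term appears on both sides and cancels. Collect the known terms of each column as K = Σ(ρt)_known − 3320 × (depth of known layers): K_1 = 0 − 3320×30.8 = −102256; K_2 = 63307 − 3320×(1.62 + 22.74) = −17568.2.
Balance: K_1 + 30.8×ρ = K_2, so ρ = (K_2 − K_1)/30.8 = 84687.8/30.8 = 2750 kg/m³.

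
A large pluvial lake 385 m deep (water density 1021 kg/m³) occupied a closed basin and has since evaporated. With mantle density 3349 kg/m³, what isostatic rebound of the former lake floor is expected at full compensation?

117 m

u = d ρ_w/ρ_m = 385 m × 1021/3349 = 117 m.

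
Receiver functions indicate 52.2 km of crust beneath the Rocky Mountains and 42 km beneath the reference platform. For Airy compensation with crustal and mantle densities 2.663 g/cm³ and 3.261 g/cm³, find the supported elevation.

1.87 km

Excess crust Δ = 52.2 km − 42 km = 10.2 km, split between elevation h and root r with h + r = Δ.
Airy balance ρ_c h = (ρ_m − ρ_c) r gives r = h ρ_c/(ρ_m − ρ_c), so h (1 + ρ_c/(ρ_m − ρ_c)) = Δ, i.e. h = Δ (ρ_m − ρ_c)/ρ_m.
h = 10.2 km × 0.598/3.261 = 1.87 km.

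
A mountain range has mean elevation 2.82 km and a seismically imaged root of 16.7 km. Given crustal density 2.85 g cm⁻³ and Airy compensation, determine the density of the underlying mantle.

3.33 g cm⁻³

Airy balance: ρ_c h = (ρ_m − ρ_c) r → ρ_m = ρ_c (1 + h/r).
ρ_m = 2.85 × (1 + 2.82 km/16.7 km) = 3.33 g cm⁻³.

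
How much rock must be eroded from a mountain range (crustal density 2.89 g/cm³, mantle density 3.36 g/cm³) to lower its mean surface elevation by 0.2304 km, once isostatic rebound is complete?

1.65 km

Net drop Δ = e − u = e − e ρ_c/ρ_m = e (ρ_m − ρ_c)/ρ_m.
e = Δ ρ_m/(ρ_m − ρ_c) = 0.2304 km × 3.36/0.47 = 1.65 km.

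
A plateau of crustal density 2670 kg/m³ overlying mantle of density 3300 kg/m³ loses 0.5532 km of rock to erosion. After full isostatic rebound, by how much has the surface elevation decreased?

0.106 km

Rebound u = e ρ_c/ρ_m = 0.5532 km × 2670/3300 = 0.4476 km.
Net surface drop = e − u = 0.5532 km − 0.4476 km = e (ρ_m − ρ_c)/ρ_m = 0.106 km.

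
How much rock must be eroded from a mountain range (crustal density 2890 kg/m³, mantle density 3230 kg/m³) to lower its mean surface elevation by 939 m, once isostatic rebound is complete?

8920 m

Net drop Δ = e − u = e − e ρ_c/ρ_m = e (ρ_m − ρ_c)/ρ_m.
e = Δ ρ_m/(ρ_m − ρ_c) = 939 m × 3230/340 = 8920 m.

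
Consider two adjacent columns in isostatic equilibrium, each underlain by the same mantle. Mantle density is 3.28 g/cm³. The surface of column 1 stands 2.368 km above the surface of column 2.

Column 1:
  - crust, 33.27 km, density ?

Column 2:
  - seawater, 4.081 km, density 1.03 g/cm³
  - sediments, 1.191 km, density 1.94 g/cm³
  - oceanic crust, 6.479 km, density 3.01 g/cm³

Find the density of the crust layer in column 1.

2.67 g/cm³

Take the compensation level at the base of the deeper column (depth z_c below the surface of column 1) and equate Σ ρ_i t_i down to z_c; mantle fills any gap and the z_c terms cancel.
Column 1: 33.27×ρ + (z_c − 33.27)×3.28
Column 2: 2.368×0 + 4.081×1.03 + 1.191×1.94 + 6.479×3.01 + (z_c − 2.368 − 11.751)×3.28
The z_c×3.28 term appears on both sides and cancels. Collect the known terms of each column as K = Σ(ρt)_known − 3.28 × (depth of known layers): K_1 = 0 − 3.28×33.27 = −109.1256; K_2 = 26.01576 − 3.28×(2.368 + 11.751) = −20.29456.
Balance: K_1 + 33.27×ρ = K_2, so ρ = (K_2 − K_1)/33.27 = 88.831/33.27 = 2.67 g/cm³.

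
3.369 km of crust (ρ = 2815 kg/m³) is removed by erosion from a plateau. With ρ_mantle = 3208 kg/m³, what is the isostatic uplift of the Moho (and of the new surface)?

2.96 km

Unloading: uplift u = e ρ_c/ρ_m = 3.369 km × 2815/3208 = 2.96 km.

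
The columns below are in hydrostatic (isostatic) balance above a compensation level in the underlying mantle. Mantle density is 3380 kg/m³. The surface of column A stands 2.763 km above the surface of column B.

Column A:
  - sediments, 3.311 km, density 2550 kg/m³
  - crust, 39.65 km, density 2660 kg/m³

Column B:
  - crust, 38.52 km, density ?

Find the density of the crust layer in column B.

2810 kg/m³

Take the compensation level at the base of the deeper column (depth z_c below the surface of column A) and equate Σ ρ_i t_i down to z_c; mantle fills any gap and the z_c terms cancel.
Column A: 3.311×2550 + 39.65×2660 + (z_c − 42.961)×3380
Column B: 2.763×0 + 38.52×ρ + (z_c − 2.763 − 38.52)×3380
The z_c×3380 term appears on both sides and cancels. Collect the known terms of each column as K = Σ(ρt)_known − 3380 × (depth of known layers): K_A = 113912.05 − 3380×42.961 = −31296.13; K_B = 0 − 3380×(2.763 + 38.52) = −139536.54.
Balance: K_A = K_B + 38.52×ρ, so ρ = (K_A − K_B)/38.52 = 108240/38.52 = 2810 kg/m³.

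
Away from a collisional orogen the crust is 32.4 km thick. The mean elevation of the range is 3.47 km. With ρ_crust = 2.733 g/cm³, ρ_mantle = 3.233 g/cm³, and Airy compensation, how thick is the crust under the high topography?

Root depth r = h ρ_c / (ρ_m − ρ_c) = 3.47 km × 2.733 / 0.5 = 18.97 km.
Total thickness = T + h + r = 32.4 km + 3.47 km + 18.97 km = 54.8 km.

54.8 km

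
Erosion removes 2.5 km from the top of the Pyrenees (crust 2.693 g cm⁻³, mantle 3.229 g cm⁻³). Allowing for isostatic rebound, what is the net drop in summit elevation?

Rebound u = e ρ_c/ρ_m = 2.5 km × 2.693/3.229 = 2.085 km.
Net surface drop = e − u = 2.5 km − 2.085 km = e (ρ_m − ρ_c)/ρ_m = 0.415 km.

0.415 km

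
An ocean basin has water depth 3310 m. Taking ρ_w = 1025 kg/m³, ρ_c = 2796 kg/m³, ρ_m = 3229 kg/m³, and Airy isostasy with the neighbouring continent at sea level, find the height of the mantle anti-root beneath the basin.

13500 m

For local isostatic compensation: replacing crust with seawater at the top is compensated by replacing crust with mantle at the base: d (ρ_c − ρ_w) = a (ρ_m − ρ_c).
a = d (ρ_c − ρ_w)/(ρ_m − ρ_c) = 3310 m × 1771/433 = 13500 m.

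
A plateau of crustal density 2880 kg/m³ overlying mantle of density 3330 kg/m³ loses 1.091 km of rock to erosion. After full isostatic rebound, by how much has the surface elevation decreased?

Rebound u = e ρ_c/ρ_m = 1.091 km × 2880/3330 = 0.9436 km.
Net surface drop = e − u = 1.091 km − 0.9436 km = e (ρ_m − ρ_c)/ρ_m = 0.147 km.

0.147 km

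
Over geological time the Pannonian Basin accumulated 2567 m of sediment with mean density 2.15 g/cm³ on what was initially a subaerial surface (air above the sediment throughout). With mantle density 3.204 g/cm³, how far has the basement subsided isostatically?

Subaerial load: s = t ρ_sed / ρ_m = 2567 m × 2.15/3.204 = 1720 m.

1720 m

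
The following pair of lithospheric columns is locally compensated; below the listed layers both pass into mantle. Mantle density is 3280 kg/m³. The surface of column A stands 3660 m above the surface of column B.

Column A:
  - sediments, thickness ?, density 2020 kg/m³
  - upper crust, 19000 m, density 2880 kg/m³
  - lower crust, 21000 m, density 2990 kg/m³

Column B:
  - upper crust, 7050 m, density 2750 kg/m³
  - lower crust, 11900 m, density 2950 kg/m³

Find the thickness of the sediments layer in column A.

4740 m

Take the compensation level at the base of the deeper column (depth z_c below the surface of column A) and equate Σ ρ_i t_i down to z_c; mantle fills any gap and the z_c terms cancel.
Column A: x×2020 + 19000×2880 + 21000×2990 + (z_c − 40000 − x)×3280
Column B: 3660×0 + 7050×2750 + 11900×2950 + (z_c − 3660 − 18950)×3280
The z_c×3280 term appears on both sides and cancels. Collect the known terms of each column as K = Σ(ρt)_known − 3280 × (depth of known layers): K_A = 117510000 − 3280×40000 = −13690000; K_B = 54492500 − 3280×(3660 + 18950) = −19668300.
Balance: K_A − x×(3280 − 2020) = K_B, so x = (K_A − K_B)/(3280 − 2020) = 5978300/1260 = 4740 m.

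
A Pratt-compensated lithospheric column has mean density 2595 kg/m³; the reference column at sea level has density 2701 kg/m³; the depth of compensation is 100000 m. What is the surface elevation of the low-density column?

ρ_ref D = ρ (D + h) → h = D (ρ_ref − ρ)/ρ.
h = 100000 m × (2701 − 2595)/2595 = 4080 m.

4080 m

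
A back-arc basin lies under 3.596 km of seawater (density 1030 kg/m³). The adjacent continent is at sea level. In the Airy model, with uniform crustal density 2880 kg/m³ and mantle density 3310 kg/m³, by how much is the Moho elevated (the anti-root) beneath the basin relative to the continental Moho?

15.5 km

Isostatic balance requires: replacing crust with seawater at the top is compensated by replacing crust with mantle at the base: d (ρ_c − ρ_w) = a (ρ_m − ρ_c).
a = d (ρ_c − ρ_w)/(ρ_m − ρ_c) = 3.596 km × 1850/430 = 15.5 km.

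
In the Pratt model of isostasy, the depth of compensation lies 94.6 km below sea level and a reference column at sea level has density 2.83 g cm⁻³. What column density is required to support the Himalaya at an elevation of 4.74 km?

2.69 g cm⁻³

Pratt balance: ρ_ref D = ρ (D + h).
ρ = ρ_ref D/(D + h) = 2.83 × 94.6 km/(94.6 km + 4.74 km) = 2.69 g cm⁻³.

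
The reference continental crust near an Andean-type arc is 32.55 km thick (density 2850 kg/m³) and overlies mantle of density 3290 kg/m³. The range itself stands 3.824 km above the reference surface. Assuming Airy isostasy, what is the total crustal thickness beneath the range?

61.1 km

Root depth r = h ρ_c / (ρ_m − ρ_c) = 3.824 km × 2850 / 440 = 24.77 km.
Total thickness = T + h + r = 32.55 km + 3.824 km + 24.77 km = 61.1 km.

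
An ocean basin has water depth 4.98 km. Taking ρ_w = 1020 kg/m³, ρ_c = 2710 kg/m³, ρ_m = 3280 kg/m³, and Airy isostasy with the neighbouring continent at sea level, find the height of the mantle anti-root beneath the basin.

Isostatic balance requires: replacing crust with seawater at the top is compensated by replacing crust with mantle at the base: d (ρ_c − ρ_w) = a (ρ_m − ρ_c).
a = d (ρ_c − ρ_w)/(ρ_m − ρ_c) = 4.98 km × 1690/570 = 14.8 km.

14.8 km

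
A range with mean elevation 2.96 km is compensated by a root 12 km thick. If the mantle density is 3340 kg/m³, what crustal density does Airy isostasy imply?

ρ_c h = (ρ_m − ρ_c) r → ρ_c (h + r) = ρ_m r → ρ_c = ρ_m r / (h + r).
ρ_c = 3340 × 12 km / (2.96 km + 12 km) = 2680 kg/m³.

2680 kg/m³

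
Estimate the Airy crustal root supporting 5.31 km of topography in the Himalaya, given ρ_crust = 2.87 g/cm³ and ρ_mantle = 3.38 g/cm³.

29.9 km

Equating mass per unit area of the two columns: the weight of the topography is balanced by the buoyancy of the root, ρ_c h = (ρ_m − ρ_c) r.
r = h · ρ_c / (ρ_m − ρ_c) = 5.31 km × 2.87 / (3.38 − 2.87) = 29.9 km.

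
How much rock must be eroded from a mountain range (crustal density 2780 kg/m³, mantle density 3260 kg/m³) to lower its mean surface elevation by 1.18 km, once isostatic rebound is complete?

8.01 km

Net drop Δ = e − u = e − e ρ_c/ρ_m = e (ρ_m − ρ_c)/ρ_m.
e = Δ ρ_m/(ρ_m − ρ_c) = 1.18 km × 3260/480 = 8.01 km.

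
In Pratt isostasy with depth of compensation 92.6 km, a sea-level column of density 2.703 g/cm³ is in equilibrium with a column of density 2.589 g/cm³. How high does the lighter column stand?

4.08 km

ρ_ref D = ρ (D + h) → h = D (ρ_ref − ρ)/ρ.
h = 92.6 km × (2.703 − 2.589)/2.589 = 4.08 km.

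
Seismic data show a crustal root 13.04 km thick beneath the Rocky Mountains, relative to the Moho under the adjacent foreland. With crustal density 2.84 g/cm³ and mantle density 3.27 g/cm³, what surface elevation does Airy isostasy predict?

1.97 km

Balancing pressure at the compensation depth: ρ_c h = (ρ_m − ρ_c) r.
h = r (ρ_m − ρ_c) / ρ_c = 13.04 km × (3.27 − 2.84) / 2.84 = 1.97 km.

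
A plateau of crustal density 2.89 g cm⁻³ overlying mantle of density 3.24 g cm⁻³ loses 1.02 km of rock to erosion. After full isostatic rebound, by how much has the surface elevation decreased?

0.11 km

Rebound u = e ρ_c/ρ_m = 1.02 km × 2.89/3.24 = 0.9098 km.
Net surface drop = e − u = 1.02 km − 0.9098 km = e (ρ_m − ρ_c)/ρ_m = 0.11 km.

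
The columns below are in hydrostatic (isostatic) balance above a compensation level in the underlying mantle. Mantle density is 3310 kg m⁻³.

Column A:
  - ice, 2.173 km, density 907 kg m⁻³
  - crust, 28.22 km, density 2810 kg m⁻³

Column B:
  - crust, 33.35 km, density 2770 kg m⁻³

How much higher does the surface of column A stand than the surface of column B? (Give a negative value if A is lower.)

For any compensation level in the mantle, the mantle terms cancel and isostasy reduces to e = (Σt_A − Σt_B) − (Σ(ρt)_A − Σ(ρt)_B) / ρ_m.
Σt_A = 30.393 km; Σt_B = 33.35 km; Σ(ρt)_A = 81269.111; Σ(ρt)_B = 92379.5 (in km·kg m⁻³).
e = (30.393 − 33.35) − (81269.111 − 92379.5) / 3310 = 0.4 km.

0.4 km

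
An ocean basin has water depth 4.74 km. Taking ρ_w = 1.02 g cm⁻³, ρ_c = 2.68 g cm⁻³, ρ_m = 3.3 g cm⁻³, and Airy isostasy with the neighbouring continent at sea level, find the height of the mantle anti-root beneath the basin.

12.7 km

By Archimedes' principle applied to the lithosphere: replacing crust with seawater at the top is compensated by replacing crust with mantle at the base: d (ρ_c − ρ_w) = a (ρ_m − ρ_c).
a = d (ρ_c − ρ_w)/(ρ_m − ρ_c) = 4.74 km × 1.66/0.62 = 12.7 km.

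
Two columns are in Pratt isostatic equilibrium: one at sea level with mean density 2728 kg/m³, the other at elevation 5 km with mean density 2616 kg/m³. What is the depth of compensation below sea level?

ρ_ref D = ρ (D + h) → D (ρ_ref − ρ) = ρ h.
D = ρ h/(ρ_ref − ρ) = 2616 × 5 km/(2728 − 2616) = 117 km.

117 km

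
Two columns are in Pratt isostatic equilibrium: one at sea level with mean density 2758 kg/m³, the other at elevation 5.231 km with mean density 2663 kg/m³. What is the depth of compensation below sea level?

ρ_ref D = ρ (D + h) → D (ρ_ref − ρ) = ρ h.
D = ρ h/(ρ_ref − ρ) = 2663 × 5.231 km/(2758 − 2663) = 147 km.

147 km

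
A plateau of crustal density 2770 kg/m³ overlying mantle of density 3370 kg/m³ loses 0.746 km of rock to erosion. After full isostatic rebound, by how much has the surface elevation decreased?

0.133 km

Rebound u = e ρ_c/ρ_m = 0.746 km × 2770/3370 = 0.6132 km.
Net surface drop = e − u = 0.746 km − 0.6132 km = e (ρ_m − ρ_c)/ρ_m = 0.133 km.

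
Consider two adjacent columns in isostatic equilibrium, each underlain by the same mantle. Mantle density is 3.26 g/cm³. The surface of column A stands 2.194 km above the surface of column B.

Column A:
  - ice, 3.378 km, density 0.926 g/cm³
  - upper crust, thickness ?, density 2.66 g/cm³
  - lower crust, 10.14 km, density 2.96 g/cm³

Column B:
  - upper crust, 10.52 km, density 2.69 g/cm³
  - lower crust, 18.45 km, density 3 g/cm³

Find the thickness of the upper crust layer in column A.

Take the compensation level at the base of the deeper column (depth z_c below the surface of column A) and equate Σ ρ_i t_i down to z_c; mantle fills any gap and the z_c terms cancel.
Column A: 3.378×0.926 + x×2.66 + 10.14×2.96 + (z_c − 13.518 − x)×3.26
Column B: 2.194×0 + 10.52×2.69 + 18.45×3 + (z_c − 2.194 − 28.97)×3.26
The z_c×3.26 term appears on both sides and cancels. Collect the known terms of each column as K = Σ(ρt)_known − 3.26 × (depth of known layers): K_A = 33.142428 − 3.26×13.518 = −10.926252; K_B = 83.6488 − 3.26×(2.194 + 28.97) = −17.94584.
Balance: K_A − x×(3.26 − 2.66) = K_B, so x = (K_A − K_B)/(3.26 − 2.66) = 7.01959/0.6 = 11.7 km.

11.7 km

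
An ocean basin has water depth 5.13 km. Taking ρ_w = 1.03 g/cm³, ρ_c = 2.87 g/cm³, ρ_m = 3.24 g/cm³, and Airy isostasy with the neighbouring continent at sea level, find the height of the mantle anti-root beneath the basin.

25.5 km

For local isostatic compensation: replacing crust with seawater at the top is compensated by replacing crust with mantle at the base: d (ρ_c − ρ_w) = a (ρ_m − ρ_c).
a = d (ρ_c − ρ_w)/(ρ_m − ρ_c) = 5.13 km × 1.84/0.37 = 25.5 km.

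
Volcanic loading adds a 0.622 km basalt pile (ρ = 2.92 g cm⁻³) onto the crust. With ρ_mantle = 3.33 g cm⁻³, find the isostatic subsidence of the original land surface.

0.545 km

Subaerial loading: s = t ρ_load / ρ_m.
s = 0.622 km × 2.92/3.33 = 0.545 km.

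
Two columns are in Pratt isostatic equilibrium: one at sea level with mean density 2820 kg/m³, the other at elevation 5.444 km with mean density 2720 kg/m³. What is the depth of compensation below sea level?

148 km

ρ_ref D = ρ (D + h) → D (ρ_ref − ρ) = ρ h.
D = ρ h/(ρ_ref − ρ) = 2720 × 5.444 km/(2820 − 2720) = 148 km.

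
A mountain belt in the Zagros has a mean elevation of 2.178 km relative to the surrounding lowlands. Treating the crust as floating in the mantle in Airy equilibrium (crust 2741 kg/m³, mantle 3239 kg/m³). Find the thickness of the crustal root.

Isostatic balance requires: the weight of the topography is balanced by the buoyancy of the root, ρ_c h = (ρ_m − ρ_c) r.
r = h · ρ_c / (ρ_m − ρ_c) = 2.178 km × 2741 / (3239 − 2741) = 12 km.

12 km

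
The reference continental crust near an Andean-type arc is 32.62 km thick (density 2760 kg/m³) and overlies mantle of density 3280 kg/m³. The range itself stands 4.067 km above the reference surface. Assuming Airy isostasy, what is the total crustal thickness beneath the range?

Root depth r = h ρ_c / (ρ_m − ρ_c) = 4.067 km × 2760 / 520 = 21.59 km.
Total thickness = T + h + r = 32.62 km + 4.067 km + 21.59 km = 58.3 km.

58.3 km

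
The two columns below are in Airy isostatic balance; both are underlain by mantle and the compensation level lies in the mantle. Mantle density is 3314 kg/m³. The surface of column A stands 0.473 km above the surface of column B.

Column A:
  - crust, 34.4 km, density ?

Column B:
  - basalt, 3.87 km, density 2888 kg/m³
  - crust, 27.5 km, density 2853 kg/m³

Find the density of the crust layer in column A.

Take the compensation level at the base of the deeper column (depth z_c below the surface of column A) and equate Σ ρ_i t_i down to z_c; mantle fills any gap and the z_c terms cancel.
Column A: 34.4×ρ + (z_c − 34.4)×3314
Column B: 0.473×0 + 3.87×2888 + 27.5×2853 + (z_c − 0.473 − 31.37)×3314
The z_c×3314 term appears on both sides and cancels. Collect the known terms of each column as K = Σ(ρt)_known − 3314 × (depth of known layers): K_A = 0 − 3314×34.4 = −114001.6; K_B = 89634.06 − 3314×(0.473 + 31.37) = −15893.642.
Balance: K_A + 34.4×ρ = K_B, so ρ = (K_B − K_A)/34.4 = 98108/34.4 = 2850 kg/m³.

2850 kg/m³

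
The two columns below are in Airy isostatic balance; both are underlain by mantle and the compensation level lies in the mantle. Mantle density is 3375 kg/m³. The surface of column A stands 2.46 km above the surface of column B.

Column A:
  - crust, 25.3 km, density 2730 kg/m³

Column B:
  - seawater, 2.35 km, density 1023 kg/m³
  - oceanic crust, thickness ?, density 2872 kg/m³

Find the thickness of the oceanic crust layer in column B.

4.95 km

Take the compensation level at the base of the deeper column (depth z_c below the surface of column A) and equate Σ ρ_i t_i down to z_c; mantle fills any gap and the z_c terms cancel.
Column A: 25.3×2730 + (z_c − 25.3)×3375
Column B: 2.46×0 + 2.35×1023 + x×2872 + (z_c − 2.46 − 2.35 − x)×3375
The z_c×3375 term appears on both sides and cancels. Collect the known terms of each column as K = Σ(ρt)_known − 3375 × (depth of known layers): K_A = 69069 − 3375×25.3 = −16318.5; K_B = 2404.05 − 3375×(2.46 + 2.35) = −13829.7.
Balance: K_A = K_B − x×(3375 − 2872), so x = (K_B − K_A)/(3375 − 2872) = 2488.8/503 = 4.95 km.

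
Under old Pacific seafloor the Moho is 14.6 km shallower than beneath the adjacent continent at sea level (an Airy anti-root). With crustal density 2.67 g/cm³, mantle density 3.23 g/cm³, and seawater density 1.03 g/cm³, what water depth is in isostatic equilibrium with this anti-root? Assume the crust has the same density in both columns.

4.99 km

Replacing a thickness d of crust by seawater at the top must be balanced by replacing crust with mantle at the base: d (ρ_c − ρ_w) = a (ρ_m − ρ_c).
d = a (ρ_m − ρ_c)/(ρ_c − ρ_w) = 14.6 km × 0.56/1.64 = 4.99 km.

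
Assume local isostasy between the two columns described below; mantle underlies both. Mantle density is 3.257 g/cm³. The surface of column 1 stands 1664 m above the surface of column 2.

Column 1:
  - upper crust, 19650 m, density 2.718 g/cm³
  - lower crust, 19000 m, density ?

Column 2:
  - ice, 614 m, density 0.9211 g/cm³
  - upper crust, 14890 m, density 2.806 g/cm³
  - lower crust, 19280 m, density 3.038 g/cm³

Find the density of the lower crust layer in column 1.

Take the compensation level at the base of the deeper column (depth z_c below the surface of column 1) and equate Σ ρ_i t_i down to z_c; mantle fills any gap and the z_c terms cancel.
Column 1: 19650×2.718 + 19000×ρ + (z_c − 38650)×3.257
Column 2: 1664×0 + 614×0.9211 + 14890×2.806 + 19280×3.038 + (z_c − 1664 − 34784)×3.257
The z_c×3.257 term appears on both sides and cancels. Collect the known terms of each column as K = Σ(ρt)_known − 3.257 × (depth of known layers): K_1 = 53408.7 − 3.257×38650 = −72474.35; K_2 = 100919.535 − 3.257×(1664 + 34784) = −17791.6006.
Balance: K_1 + 19000×ρ = K_2, so ρ = (K_2 − K_1)/19000 = 54682.7/19000 = 2.88 g/cm³.

2.88 g/cm³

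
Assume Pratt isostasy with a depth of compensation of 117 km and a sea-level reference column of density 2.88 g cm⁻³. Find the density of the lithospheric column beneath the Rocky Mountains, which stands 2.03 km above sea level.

2.83 g cm⁻³

Pratt balance: ρ_ref D = ρ (D + h).
ρ = ρ_ref D/(D + h) = 2.88 × 117 km/(117 km + 2.03 km) = 2.83 g cm⁻³.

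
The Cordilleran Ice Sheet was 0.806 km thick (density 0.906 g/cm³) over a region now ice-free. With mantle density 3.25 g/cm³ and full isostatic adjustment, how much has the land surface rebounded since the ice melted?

0.225 km

Removing the load lets mantle flow back in; uplift u satisfies ρ_ice t = ρ_m u.
u = t ρ_ice/ρ_m = 0.806 km × 0.906/3.25 = 0.225 km.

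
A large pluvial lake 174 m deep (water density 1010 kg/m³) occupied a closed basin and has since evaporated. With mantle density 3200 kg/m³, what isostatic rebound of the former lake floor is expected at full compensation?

54.9 m

u = d ρ_w/ρ_m = 174 m × 1010/3200 = 54.9 m.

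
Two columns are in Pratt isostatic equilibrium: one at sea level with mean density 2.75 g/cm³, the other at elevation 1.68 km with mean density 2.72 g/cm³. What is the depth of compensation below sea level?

152 km

ρ_ref D = ρ (D + h) → D (ρ_ref − ρ) = ρ h.
D = ρ h/(ρ_ref − ρ) = 2.72 × 1.68 km/(2.75 − 2.72) = 152 km.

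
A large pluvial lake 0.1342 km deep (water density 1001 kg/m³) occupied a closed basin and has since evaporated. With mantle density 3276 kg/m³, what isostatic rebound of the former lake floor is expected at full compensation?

0.041 km

u = d ρ_w/ρ_m = 0.1342 km × 1001/3276 = 0.041 km.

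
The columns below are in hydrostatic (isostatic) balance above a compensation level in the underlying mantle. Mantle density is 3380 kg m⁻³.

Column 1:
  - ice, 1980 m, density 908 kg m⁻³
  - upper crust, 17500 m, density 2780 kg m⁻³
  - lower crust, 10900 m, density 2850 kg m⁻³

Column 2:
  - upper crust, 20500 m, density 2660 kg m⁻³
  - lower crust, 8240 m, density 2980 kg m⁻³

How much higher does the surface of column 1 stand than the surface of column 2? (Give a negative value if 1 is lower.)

For any compensation level in the mantle, the mantle terms cancel and isostasy reduces to e = (Σt_1 − Σt_2) − (Σ(ρt)_1 − Σ(ρt)_2) / ρ_m.
Σt_1 = 30380 m; Σt_2 = 28740 m; Σ(ρt)_1 = 81512840; Σ(ρt)_2 = 79085200 (in m·kg m⁻³).
e = (30380 − 28740) − (81512840 − 79085200) / 3380 = 922 m.

922 m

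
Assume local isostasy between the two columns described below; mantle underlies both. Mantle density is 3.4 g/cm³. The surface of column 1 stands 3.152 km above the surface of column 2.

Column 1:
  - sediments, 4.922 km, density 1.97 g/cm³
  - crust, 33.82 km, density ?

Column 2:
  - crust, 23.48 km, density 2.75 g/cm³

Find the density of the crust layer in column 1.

2.84 g/cm³

Take the compensation level at the base of the deeper column (depth z_c below the surface of column 1) and equate Σ ρ_i t_i down to z_c; mantle fills any gap and the z_c terms cancel.
Column 1: 4.922×1.97 + 33.82×ρ + (z_c − 38.742)×3.4
Column 2: 3.152×0 + 23.48×2.75 + (z_c − 3.152 − 23.48)×3.4
The z_c×3.4 term appears on both sides and cancels. Collect the known terms of each column as K = Σ(ρt)_known − 3.4 × (depth of known layers): K_1 = 9.69634 − 3.4×38.742 = −122.02646; K_2 = 64.57 − 3.4×(3.152 + 23.48) = −25.9788.
Balance: K_1 + 33.82×ρ = K_2, so ρ = (K_2 − K_1)/33.82 = 96.0477/33.82 = 2.84 g/cm³.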